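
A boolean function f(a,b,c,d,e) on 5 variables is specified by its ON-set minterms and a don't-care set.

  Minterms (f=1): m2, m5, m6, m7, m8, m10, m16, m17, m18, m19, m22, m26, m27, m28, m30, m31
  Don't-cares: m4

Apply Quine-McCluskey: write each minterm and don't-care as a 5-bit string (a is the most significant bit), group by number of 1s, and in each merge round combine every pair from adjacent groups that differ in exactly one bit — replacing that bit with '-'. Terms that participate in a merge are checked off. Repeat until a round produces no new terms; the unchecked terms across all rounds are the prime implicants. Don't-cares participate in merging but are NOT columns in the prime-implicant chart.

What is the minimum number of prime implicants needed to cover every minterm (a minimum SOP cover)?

6

size-2^0 implicants → 00010(✓)  00100(✓)  00101(✓)  00110(✓)  00111(✓)  01000(✓)  01010(✓)  10000(✓)  10001(✓)  10010(✓)  10011(✓)  10110(✓)  11010(✓)  11011(✓)  11100(✓)  11110(✓)  11111(✓)
size-2^1 implicants → -0010(✓)  -0110(✓)  -1010(✓)  0-010(✓)  00-10(✓)  001-0(✓)  001-1(✓)  0010-(✓)  0011-(✓)  010-0  1-010(✓)  1-011(✓)  1-110(✓)  10-10(✓)  100-0(✓)  100-1(✓)  1000-(✓)  1001-(✓)  11-10(✓)  11-11(✓)  1101-(✓)  111-0  1111-(✓)
size-2^2 implicants → --010  -0-10  001--  1--10  1-01-  100--  11-1-
Unchecked terms (primes): --010, -0-10, 001--, 010-0, 1--10, 1-01-, 100--, 11-1-, 111-0
Minterm coverage:
  m2 ⊆ --010,-0-10
  m5 ⊆ 001-- [E]
  m6 ⊆ -0-10,001--
  m7 ⊆ 001-- [E]
  m8 ⊆ 010-0 [E]
  m10 ⊆ --010,010-0
  m16 ⊆ 100-- [E]
  m17 ⊆ 100-- [E]
  m18 ⊆ --010,-0-10,1--10,1-01-,100--
  m19 ⊆ 1-01-,100--
  m22 ⊆ -0-10,1--10
  m26 ⊆ --010,1--10,1-01-,11-1-
  m27 ⊆ 1-01-,11-1-
  m28 ⊆ 111-0 [E]
  m30 ⊆ 1--10,11-1-,111-0
  m31 ⊆ 11-1- [E]
E = {001--, 010-0, 100--, 11-1-, 111-0}
Petrick residual → -0-10
Cover = b'de' + a'b'c + a'bc'e' + ab'c' + abd + abce'  |cover|=6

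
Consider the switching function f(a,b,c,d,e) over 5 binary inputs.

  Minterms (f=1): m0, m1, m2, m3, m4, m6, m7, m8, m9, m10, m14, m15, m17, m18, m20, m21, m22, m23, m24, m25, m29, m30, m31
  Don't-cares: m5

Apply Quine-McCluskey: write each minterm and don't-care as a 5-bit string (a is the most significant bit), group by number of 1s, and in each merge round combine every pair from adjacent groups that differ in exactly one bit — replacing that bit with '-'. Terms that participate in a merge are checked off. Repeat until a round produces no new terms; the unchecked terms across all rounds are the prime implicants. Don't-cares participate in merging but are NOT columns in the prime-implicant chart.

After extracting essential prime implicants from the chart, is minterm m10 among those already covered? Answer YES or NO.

[col 0] 00000*, 00001*, 00010*, 00011*, 00100*, 00101*, 00110*, 00111*, 01000*, 01001*, 01010*, 01110*, 01111*, 10001*, 10010*, 10100*, 10101*, 10110*, 10111*, 11000*, 11001*, 11101*, 11110*, 11111*
[col 1] -0001*, -0010*, -0100*, -0101*, -0110*, -0111*, -1000*, -1001*, -1110*, -1111*, 0-000*, 0-001*, 0-010*, 0-110*, 0-111*, 00-00*, 00-01*, 00-10*, 00-11*, 000-0*, 000-1*, 0000-*, 0001-*, 001-0*, 001-1*, 0010-*, 0011-*, 01-10*, 010-0*, 0100-*, 0111-*, 1-001*, 1-101*, 1-110*, 1-111*, 10-01*, 10-10*, 101-0*, 101-1*, 1010-*, 1011-*, 11-01*, 1100-*, 111-1*, 1111-*
[col 2] --001, --110*, --111*, -0-01, -0-10, -01-0*, -01-1*, -010-*, -011-*, -100-, -111-*, 0--10, 0-0-0, 0-00-, 0-11-*, 00--0*, 00--1*, 00-0-*, 00-1-*, 000--*, 001--*, 1--01, 1-1-1, 1-11-*, 101--*
[col 3] --11-, -01--, 00---
Prime implicants: --001, --11-, -0-01, -0-10, -01--, -100-, 0--10, 0-0-0, 0-00-, 00---, 1--01, 1-1-1
PI chart (minterm → PIs covering it):
  0 | 0-0-0,0-00-,00---
  1 | --001,-0-01,0-00-,00---
  2 | -0-10,0--10,0-0-0,00---
  3 | 00---  (sole → essential)
  4 | -01--,00---
  6 | --11-,-0-10,-01--,0--10,00---
  7 | --11-,-01--,00---
  8 | -100-,0-0-0,0-00-
  9 | --001,-100-,0-00-
  10 | 0--10,0-0-0
  14 | --11-,0--10
  15 | --11-  (sole → essential)
  17 | --001,-0-01,1--01
  18 | -0-10  (sole → essential)
  20 | -01--  (sole → essential)
  21 | -0-01,-01--,1--01,1-1-1
  22 | --11-,-0-10,-01--
  23 | --11-,-01--,1-1-1
  24 | -100-  (sole → essential)
  25 | --001,-100-,1--01
  29 | 1--01,1-1-1
  30 | --11-  (sole → essential)
  31 | --11-,1-1-1
Essential prime implicants: --11-, -0-10, -01--, -100-, 00---

NO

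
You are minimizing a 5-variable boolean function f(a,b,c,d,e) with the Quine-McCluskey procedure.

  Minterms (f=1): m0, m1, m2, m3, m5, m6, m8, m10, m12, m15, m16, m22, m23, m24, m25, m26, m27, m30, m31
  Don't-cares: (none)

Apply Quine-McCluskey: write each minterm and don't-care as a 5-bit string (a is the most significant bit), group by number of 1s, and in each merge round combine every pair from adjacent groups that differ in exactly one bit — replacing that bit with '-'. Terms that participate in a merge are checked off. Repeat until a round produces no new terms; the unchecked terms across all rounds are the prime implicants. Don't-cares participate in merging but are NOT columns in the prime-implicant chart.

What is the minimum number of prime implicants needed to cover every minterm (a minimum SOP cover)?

[col 0] 00000*, 00001*, 00010*, 00011*, 00101*, 00110*, 01000*, 01010*, 01100*, 01111*, 10000*, 10110*, 10111*, 11000*, 11001*, 11010*, 11011*, 11110*, 11111*
[col 1] -0000*, -0110, -1000*, -1010*, -1111, 0-000*, 0-010*, 00-01, 00-10, 000-0*, 000-1*, 0000-*, 0001-*, 01-00, 010-0*, 1-000*, 1-110*, 1-111*, 1011-*, 11-10*, 11-11*, 110-0*, 110-1*, 1100-*, 1101-*, 1111-*
[col 2] --000, -10-0, 0-0-0, 000--, 1-11-, 11-1-, 110--
Prime implicants: --000, -0110, -10-0, -1111, 0-0-0, 00-01, 00-10, 000--, 01-00, 1-11-, 11-1-, 110--
PI chart (minterm → PIs covering it):
  0 | --000,0-0-0,000--
  1 | 00-01,000--
  2 | 0-0-0,00-10,000--
  3 | 000--  (sole → essential)
  5 | 00-01  (sole → essential)
  6 | -0110,00-10
  8 | --000,-10-0,0-0-0,01-00
  10 | -10-0,0-0-0
  12 | 01-00  (sole → essential)
  15 | -1111  (sole → essential)
  16 | --000  (sole → essential)
  22 | -0110,1-11-
  23 | 1-11-  (sole → essential)
  24 | --000,-10-0,110--
  25 | 110--  (sole → essential)
  26 | -10-0,11-1-,110--
  27 | 11-1-,110--
  30 | 1-11-,11-1-
  31 | -1111,1-11-,11-1-
Essential prime implicants: --000, -1111, 00-01, 000--, 01-00, 1-11-, 110--
Petrick residual → -0110, -10-0
Minimum SOP uses 9 PIs: c'd'e' + b'cde' + bc'e' + bcde + a'b'd'e + a'b'c' + a'bd'e' + acd + abc'

9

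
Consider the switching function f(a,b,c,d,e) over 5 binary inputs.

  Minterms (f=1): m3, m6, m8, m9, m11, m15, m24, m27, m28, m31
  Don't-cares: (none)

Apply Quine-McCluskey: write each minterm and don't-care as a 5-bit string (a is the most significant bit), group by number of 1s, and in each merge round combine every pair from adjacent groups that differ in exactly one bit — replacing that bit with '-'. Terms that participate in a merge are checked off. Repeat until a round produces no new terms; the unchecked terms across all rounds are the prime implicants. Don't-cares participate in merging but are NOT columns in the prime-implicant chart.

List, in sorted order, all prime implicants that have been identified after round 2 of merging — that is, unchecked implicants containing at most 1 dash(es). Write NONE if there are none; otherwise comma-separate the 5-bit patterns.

Round 0: 00011✓ 00110 01000✓ 01001✓ 01011✓ 01111✓ 11000✓ 11011✓ 11100✓ 11111✓
Round 1: -1000 -1011✓ -1111✓ 0-011 01-11✓ 010-1 0100- 11-00 11-11✓
Round 2: -1-11
PIs = {-1-11, -1000, 0-011, 00110, 010-1, 0100-, 11-00}

-1000, 0-011, 00110, 010-1, 0100-, 11-00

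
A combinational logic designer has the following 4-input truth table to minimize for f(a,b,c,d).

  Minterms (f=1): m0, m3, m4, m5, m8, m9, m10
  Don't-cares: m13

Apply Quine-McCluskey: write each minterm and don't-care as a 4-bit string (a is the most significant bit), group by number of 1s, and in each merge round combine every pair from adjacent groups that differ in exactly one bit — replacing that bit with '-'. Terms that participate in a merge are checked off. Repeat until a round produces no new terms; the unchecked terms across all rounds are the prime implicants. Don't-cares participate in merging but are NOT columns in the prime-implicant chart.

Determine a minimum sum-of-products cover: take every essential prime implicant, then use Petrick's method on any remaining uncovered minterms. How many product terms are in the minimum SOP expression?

size-2^0 implicants → 0000(✓)  0011  0100(✓)  0101(✓)  1000(✓)  1001(✓)  1010(✓)  1101(✓)
size-2^1 implicants → -000  -101  0-00  010-  1-01  10-0  100-
Unchecked terms (primes): -000, -101, 0-00, 0011, 010-, 1-01, 10-0, 100-
Minterm coverage:
  m0 ⊆ -000,0-00
  m3 ⊆ 0011 [E]
  m4 ⊆ 0-00,010-
  m5 ⊆ -101,010-
  m8 ⊆ -000,10-0,100-
  m9 ⊆ 1-01,100-
  m10 ⊆ 10-0 [E]
E = {0011, 10-0}
Petrick residual → -000, 010-, 1-01
Cover = b'c'd' + a'b'cd + a'bc' + ac'd + ab'd'  |cover|=5

5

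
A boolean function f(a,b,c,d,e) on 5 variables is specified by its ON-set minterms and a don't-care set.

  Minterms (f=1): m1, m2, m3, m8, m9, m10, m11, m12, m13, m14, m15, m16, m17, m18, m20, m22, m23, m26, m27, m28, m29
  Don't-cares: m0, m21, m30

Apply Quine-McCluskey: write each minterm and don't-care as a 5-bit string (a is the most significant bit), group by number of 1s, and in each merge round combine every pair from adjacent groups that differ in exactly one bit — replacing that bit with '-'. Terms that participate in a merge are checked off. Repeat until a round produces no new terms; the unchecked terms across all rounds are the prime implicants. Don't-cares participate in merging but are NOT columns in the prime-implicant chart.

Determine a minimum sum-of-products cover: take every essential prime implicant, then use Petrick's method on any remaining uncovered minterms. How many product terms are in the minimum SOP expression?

[col 0] 00000*, 00001*, 00010*, 00011*, 01000*, 01001*, 01010*, 01011*, 01100*, 01101*, 01110*, 01111*, 10000*, 10001*, 10010*, 10100*, 10101*, 10110*, 10111*, 11010*, 11011*, 11100*, 11101*, 11110*
[col 1] -0000*, -0001*, -0010*, -1010*, -1011*, -1100*, -1101*, -1110*, 0-000*, 0-001*, 0-010*, 0-011*, 000-0*, 000-1*, 0000-*, 0001-*, 01-00*, 01-01*, 01-10*, 01-11*, 010-0*, 010-1*, 0100-*, 0101-*, 011-0*, 011-1*, 0110-*, 0111-*, 1-010*, 1-100*, 1-101*, 1-110*, 10-00*, 10-01*, 10-10*, 100-0*, 1000-*, 101-0*, 101-1*, 1010-*, 1011-*, 11-10*, 1101-*, 111-0*, 1110-*
[col 2] --010, -00-0, -000-, -1-10, -101-, -11-0, -110-, 0-0-0*, 0-0-1*, 0-00-*, 0-01-*, 000--*, 01--0*, 01--1*, 01-0-*, 01-1-*, 010--*, 011--*, 1--10, 1-1-0, 1-10-, 10--0, 10-0-, 101--
[col 3] 0-0--, 01---
Prime implicants: --010, -00-0, -000-, -1-10, -101-, -11-0, -110-, 0-0--, 01---, 1--10, 1-1-0, 1-10-, 10--0, 10-0-, 101--
PI chart (minterm → PIs covering it):
  1 | -000-,0-0--
  2 | --010,-00-0,0-0--
  3 | 0-0--  (sole → essential)
  8 | 0-0--,01---
  9 | 0-0--,01---
  10 | --010,-1-10,-101-,0-0--,01---
  11 | -101-,0-0--,01---
  12 | -11-0,-110-,01---
  13 | -110-,01---
  14 | -1-10,-11-0,01---
  15 | 01---  (sole → essential)
  16 | -00-0,-000-,10--0,10-0-
  17 | -000-,10-0-
  18 | --010,-00-0,1--10,10--0
  20 | 1-1-0,1-10-,10--0,10-0-,101--
  22 | 1--10,1-1-0,10--0,101--
  23 | 101--  (sole → essential)
  26 | --010,-1-10,-101-,1--10
  27 | -101-  (sole → essential)
  28 | -11-0,-110-,1-1-0,1-10-
  29 | -110-,1-10-
Essential prime implicants: -101-, 0-0--, 01---, 101--
Petrick residual → --010, -000-, -110-
Minimum SOP uses 7 PIs: c'de' + b'c'd' + bc'd + bcd' + a'c' + a'b + ab'c

7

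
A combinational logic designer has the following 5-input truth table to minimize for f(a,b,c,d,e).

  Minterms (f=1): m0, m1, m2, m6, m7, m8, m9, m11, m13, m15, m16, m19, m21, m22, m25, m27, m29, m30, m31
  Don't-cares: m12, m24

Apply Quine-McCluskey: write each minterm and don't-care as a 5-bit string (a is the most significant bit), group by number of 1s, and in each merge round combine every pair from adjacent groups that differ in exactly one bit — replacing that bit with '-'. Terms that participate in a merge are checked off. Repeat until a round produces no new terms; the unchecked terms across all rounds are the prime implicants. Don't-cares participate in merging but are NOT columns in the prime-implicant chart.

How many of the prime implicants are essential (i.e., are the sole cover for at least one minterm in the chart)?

size-2^0 implicants → 00000(✓)  00001(✓)  00010(✓)  00110(✓)  00111(✓)  01000(✓)  01001(✓)  01011(✓)  01100(✓)  01101(✓)  01111(✓)  10000(✓)  10011(✓)  10101(✓)  10110(✓)  11000(✓)  11001(✓)  11011(✓)  11101(✓)  11110(✓)  11111(✓)
size-2^1 implicants → -0000(✓)  -0110  -1000(✓)  -1001(✓)  -1011(✓)  -1101(✓)  -1111(✓)  0-000(✓)  0-001(✓)  0-111  00-10  000-0  0000-(✓)  0011-  01-00(✓)  01-01(✓)  01-11(✓)  010-1(✓)  0100-(✓)  011-1(✓)  0110-(✓)  1-000(✓)  1-011  1-101  1-110  11-01(✓)  11-11(✓)  110-1(✓)  1100-(✓)  111-1(✓)  1111-
size-2^2 implicants → --000  -1-01(✓)  -1-11(✓)  -10-1(✓)  -100-  -11-1(✓)  0-00-  01--1(✓)  01-0-  11--1(✓)
size-2^3 implicants → -1--1
Unchecked terms (primes): --000, -0110, -1--1, -100-, 0-00-, 0-111, 00-10, 000-0, 0011-, 01-0-, 1-011, 1-101, 1-110, 1111-
Minterm coverage:
  m0 ⊆ --000,0-00-,000-0
  m1 ⊆ 0-00- [E]
  m2 ⊆ 00-10,000-0
  m6 ⊆ -0110,00-10,0011-
  m7 ⊆ 0-111,0011-
  m8 ⊆ --000,-100-,0-00-,01-0-
  m9 ⊆ -1--1,-100-,0-00-,01-0-
  m11 ⊆ -1--1 [E]
  m13 ⊆ -1--1,01-0-
  m15 ⊆ -1--1,0-111
  m16 ⊆ --000 [E]
  m19 ⊆ 1-011 [E]
  m21 ⊆ 1-101 [E]
  m22 ⊆ -0110,1-110
  m25 ⊆ -1--1,-100-
  m27 ⊆ -1--1,1-011
  m29 ⊆ -1--1,1-101
  m30 ⊆ 1-110,1111-
  m31 ⊆ -1--1,1111-
E = {--000, -1--1, 0-00-, 1-011, 1-101}

5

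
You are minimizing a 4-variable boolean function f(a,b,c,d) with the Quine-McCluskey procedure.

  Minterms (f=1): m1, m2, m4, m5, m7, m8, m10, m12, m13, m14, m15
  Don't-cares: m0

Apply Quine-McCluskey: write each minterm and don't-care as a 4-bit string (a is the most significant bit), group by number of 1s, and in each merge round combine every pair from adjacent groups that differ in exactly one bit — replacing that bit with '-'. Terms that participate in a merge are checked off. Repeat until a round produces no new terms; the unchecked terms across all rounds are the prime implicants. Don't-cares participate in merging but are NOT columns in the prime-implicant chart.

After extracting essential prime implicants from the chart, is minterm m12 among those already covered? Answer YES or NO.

[col 0] 0000*, 0001*, 0010*, 0100*, 0101*, 0111*, 1000*, 1010*, 1100*, 1101*, 1110*, 1111*
[col 1] -000*, -010*, -100*, -101*, -111*, 0-00*, 0-01*, 00-0*, 000-*, 01-1*, 010-*, 1-00*, 1-10*, 10-0*, 11-0*, 11-1*, 110-*, 111-*
[col 2] --00, -0-0, -1-1, -10-, 0-0-, 1--0, 11--
Prime implicants: --00, -0-0, -1-1, -10-, 0-0-, 1--0, 11--
PI chart (minterm → PIs covering it):
  1 | 0-0-  (sole → essential)
  2 | -0-0  (sole → essential)
  4 | --00,-10-,0-0-
  5 | -1-1,-10-,0-0-
  7 | -1-1  (sole → essential)
  8 | --00,-0-0,1--0
  10 | -0-0,1--0
  12 | --00,-10-,1--0,11--
  13 | -1-1,-10-,11--
  14 | 1--0,11--
  15 | -1-1,11--
Essential prime implicants: -0-0, -1-1, 0-0-

NO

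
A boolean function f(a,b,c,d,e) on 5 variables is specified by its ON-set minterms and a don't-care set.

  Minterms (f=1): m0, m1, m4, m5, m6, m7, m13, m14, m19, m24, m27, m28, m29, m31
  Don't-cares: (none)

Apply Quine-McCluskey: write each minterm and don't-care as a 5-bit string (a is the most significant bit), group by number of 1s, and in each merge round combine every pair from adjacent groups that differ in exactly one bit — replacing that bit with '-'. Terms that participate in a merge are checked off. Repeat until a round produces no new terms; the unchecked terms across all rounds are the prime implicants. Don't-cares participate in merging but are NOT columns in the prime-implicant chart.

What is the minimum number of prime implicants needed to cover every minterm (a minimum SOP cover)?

7

Round 0: 00000✓ 00001✓ 00100✓ 00101✓ 00110✓ 00111✓ 01101✓ 01110✓ 10011✓ 11000✓ 11011✓ 11100✓ 11101✓ 11111✓
Round 1: -1101 0-101 0-110 00-00✓ 00-01✓ 0000-✓ 001-0✓ 001-1✓ 0010-✓ 0011-✓ 1-011 11-00 11-11 111-1 1110-
Round 2: 00-0- 001--
PIs = {-1101, 0-101, 0-110, 00-0-, 001--, 1-011, 11-00, 11-11, 111-1, 1110-}
Coverage chart:
  m0: 00-0- ←essential
  m1: 00-0- ←essential
  m4: 00-0-,001--
  m5: 0-101,00-0-,001--
  m6: 0-110,001--
  m7: 001-- ←essential
  m13: -1101,0-101
  m14: 0-110 ←essential
  m19: 1-011 ←essential
  m24: 11-00 ←essential
  m27: 1-011,11-11
  m28: 11-00,1110-
  m29: -1101,111-1,1110-
  m31: 11-11,111-1
Essential: 0-110, 00-0-, 001--, 1-011, 11-00
Petrick residual → -1101, 11-11
Min cover (7 terms): bcd'e + a'cde' + a'b'd' + a'b'c + ac'de + abd'e' + abde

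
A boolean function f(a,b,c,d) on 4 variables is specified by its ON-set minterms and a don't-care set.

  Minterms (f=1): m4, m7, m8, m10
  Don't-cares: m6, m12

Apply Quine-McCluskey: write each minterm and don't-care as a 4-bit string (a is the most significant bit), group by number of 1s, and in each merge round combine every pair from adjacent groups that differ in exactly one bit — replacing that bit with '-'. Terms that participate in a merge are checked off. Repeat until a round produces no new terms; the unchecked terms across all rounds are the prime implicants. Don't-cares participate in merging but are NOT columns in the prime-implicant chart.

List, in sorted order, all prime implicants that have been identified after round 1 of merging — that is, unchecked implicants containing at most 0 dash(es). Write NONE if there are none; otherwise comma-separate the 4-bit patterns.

[col 0] 0100*, 0110*, 0111*, 1000*, 1010*, 1100*
[col 1] -100, 01-0, 011-, 1-00, 10-0
Prime implicants: -100, 01-0, 011-, 1-00, 10-0

NONE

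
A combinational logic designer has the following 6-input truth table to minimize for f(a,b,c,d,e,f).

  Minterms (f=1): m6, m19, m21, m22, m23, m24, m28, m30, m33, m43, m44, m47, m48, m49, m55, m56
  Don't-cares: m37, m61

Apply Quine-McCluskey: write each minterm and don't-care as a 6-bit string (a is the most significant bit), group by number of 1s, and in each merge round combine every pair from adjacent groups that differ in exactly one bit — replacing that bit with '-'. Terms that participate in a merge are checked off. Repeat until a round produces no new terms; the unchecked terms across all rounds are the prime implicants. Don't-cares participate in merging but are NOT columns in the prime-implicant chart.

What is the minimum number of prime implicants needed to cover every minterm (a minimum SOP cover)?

[col 0] 000110*, 010011*, 010101*, 010110*, 010111*, 011000*, 011100*, 011110*, 100001*, 100101*, 101011*, 101100, 101111*, 110000*, 110001*, 110111*, 111000*, 111101
[col 1] -10111, -11000, 0-0110, 01-110, 010-11, 0101-1, 01011-, 011-00, 0111-0, 1-0001, 100-01, 101-11, 11-000, 11000-
Prime implicants: -10111, -11000, 0-0110, 01-110, 010-11, 0101-1, 01011-, 011-00, 0111-0, 1-0001, 100-01, 101-11, 101100, 11-000, 11000-, 111101
PI chart (minterm → PIs covering it):
  6 | 0-0110  (sole → essential)
  19 | 010-11  (sole → essential)
  21 | 0101-1  (sole → essential)
  22 | 0-0110,01-110,01011-
  23 | -10111,010-11,0101-1,01011-
  24 | -11000,011-00
  28 | 011-00,0111-0
  30 | 01-110,0111-0
  33 | 1-0001,100-01
  43 | 101-11  (sole → essential)
  44 | 101100  (sole → essential)
  47 | 101-11  (sole → essential)
  48 | 11-000,11000-
  49 | 1-0001,11000-
  55 | -10111  (sole → essential)
  56 | -11000,11-000
Essential prime implicants: -10111, 0-0110, 010-11, 0101-1, 101-11, 101100
Petrick residual → -11000, 0111-0, 1-0001, 11-000
Minimum SOP uses 10 PIs: bc'def + bcd'e'f' + a'c'def' + a'bc'ef + a'bc'df + a'bcdf' + ac'd'e'f + ab'cef + ab'cde'f' + abd'e'f'

10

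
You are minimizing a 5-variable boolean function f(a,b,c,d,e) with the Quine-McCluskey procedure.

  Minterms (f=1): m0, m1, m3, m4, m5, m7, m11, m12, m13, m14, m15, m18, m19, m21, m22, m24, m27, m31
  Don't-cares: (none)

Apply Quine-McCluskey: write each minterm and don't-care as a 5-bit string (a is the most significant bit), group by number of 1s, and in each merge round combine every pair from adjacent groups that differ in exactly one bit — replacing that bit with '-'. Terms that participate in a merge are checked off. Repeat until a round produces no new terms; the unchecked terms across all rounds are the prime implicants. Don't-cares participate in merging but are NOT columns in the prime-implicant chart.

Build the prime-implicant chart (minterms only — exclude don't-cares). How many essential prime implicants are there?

6

Round 0: 00000✓ 00001✓ 00011✓ 00100✓ 00101✓ 00111✓ 01011✓ 01100✓ 01101✓ 01110✓ 01111✓ 10010✓ 10011✓ 10101✓ 10110✓ 11000 11011✓ 11111✓
Round 1: -0011✓ -0101 -1011✓ -1111✓ 0-011✓ 0-100✓ 0-101✓ 0-111✓ 00-00✓ 00-01✓ 00-11✓ 000-1✓ 0000-✓ 001-1✓ 0010-✓ 01-11✓ 011-0✓ 011-1✓ 0110-✓ 0111-✓ 1-011✓ 10-10 1001- 11-11✓
Round 2: --011 -1-11 0--11 0-1-1 0-10- 00--1 00-0- 011--
PIs = {--011, -0101, -1-11, 0--11, 0-1-1, 0-10-, 00--1, 00-0-, 011--, 10-10, 1001-, 11000}
Coverage chart:
  m0: 00-0- ←essential
  m1: 00--1,00-0-
  m3: --011,0--11,00--1
  m4: 0-10-,00-0-
  m5: -0101,0-1-1,0-10-,00--1,00-0-
  m7: 0--11,0-1-1,00--1
  m11: --011,-1-11,0--11
  m12: 0-10-,011--
  m13: 0-1-1,0-10-,011--
  m14: 011-- ←essential
  m15: -1-11,0--11,0-1-1,011--
  m18: 10-10,1001-
  m19: --011,1001-
  m21: -0101 ←essential
  m22: 10-10 ←essential
  m24: 11000 ←essential
  m27: --011,-1-11
  m31: -1-11 ←essential
Essential: -0101, -1-11, 00-0-, 011--, 10-10, 11000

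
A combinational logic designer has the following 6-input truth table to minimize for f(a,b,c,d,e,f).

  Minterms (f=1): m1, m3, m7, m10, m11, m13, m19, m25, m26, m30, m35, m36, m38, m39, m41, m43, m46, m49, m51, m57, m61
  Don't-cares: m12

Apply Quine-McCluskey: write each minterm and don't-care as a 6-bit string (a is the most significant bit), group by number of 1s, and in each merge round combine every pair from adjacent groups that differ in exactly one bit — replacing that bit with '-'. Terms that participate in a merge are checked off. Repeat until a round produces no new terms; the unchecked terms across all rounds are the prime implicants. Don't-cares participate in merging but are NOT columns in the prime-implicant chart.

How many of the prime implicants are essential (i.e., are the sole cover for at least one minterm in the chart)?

size-2^0 implicants → 000001(✓)  000011(✓)  000111(✓)  001010(✓)  001011(✓)  001100(✓)  001101(✓)  010011(✓)  011001(✓)  011010(✓)  011110(✓)  100011(✓)  100100(✓)  100110(✓)  100111(✓)  101001(✓)  101011(✓)  101110(✓)  110001(✓)  110011(✓)  111001(✓)  111101(✓)
size-2^1 implicants → -00011(✓)  -00111(✓)  -01011(✓)  -10011(✓)  -11001  0-0011(✓)  0-1010  00-011(✓)  000-11(✓)  0000-1  00101-  00110-  011-10  1-0011(✓)  1-1001  10-011(✓)  10-110  100-11(✓)  1001-0  10011-  1010-1  11-001  1100-1  111-01
size-2^2 implicants → --0011  -0-011  -00-11
Unchecked terms (primes): --0011, -0-011, -00-11, -11001, 0-1010, 0000-1, 00101-, 00110-, 011-10, 1-1001, 10-110, 1001-0, 10011-, 1010-1, 11-001, 1100-1, 111-01
Minterm coverage:
  m1 ⊆ 0000-1 [E]
  m3 ⊆ --0011,-0-011,-00-11,0000-1
  m7 ⊆ -00-11 [E]
  m10 ⊆ 0-1010,00101-
  m11 ⊆ -0-011,00101-
  m13 ⊆ 00110- [E]
  m19 ⊆ --0011 [E]
  m25 ⊆ -11001 [E]
  m26 ⊆ 0-1010,011-10
  m30 ⊆ 011-10 [E]
  m35 ⊆ --0011,-0-011,-00-11
  m36 ⊆ 1001-0 [E]
  m38 ⊆ 10-110,1001-0,10011-
  m39 ⊆ -00-11,10011-
  m41 ⊆ 1-1001,1010-1
  m43 ⊆ -0-011,1010-1
  m46 ⊆ 10-110 [E]
  m49 ⊆ 11-001,1100-1
  m51 ⊆ --0011,1100-1
  m57 ⊆ -11001,1-1001,11-001,111-01
  m61 ⊆ 111-01 [E]
E = {--0011, -00-11, -11001, 0000-1, 00110-, 011-10, 10-110, 1001-0, 111-01}

9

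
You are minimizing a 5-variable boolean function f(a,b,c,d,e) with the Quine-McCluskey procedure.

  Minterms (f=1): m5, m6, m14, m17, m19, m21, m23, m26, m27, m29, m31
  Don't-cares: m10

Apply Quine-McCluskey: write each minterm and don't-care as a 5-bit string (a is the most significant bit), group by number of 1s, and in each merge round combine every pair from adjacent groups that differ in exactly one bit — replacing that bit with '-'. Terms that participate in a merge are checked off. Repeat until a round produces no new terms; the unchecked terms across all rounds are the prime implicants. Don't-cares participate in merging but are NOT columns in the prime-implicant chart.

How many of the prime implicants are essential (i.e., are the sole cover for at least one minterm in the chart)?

size-2^0 implicants → 00101(✓)  00110(✓)  01010(✓)  01110(✓)  10001(✓)  10011(✓)  10101(✓)  10111(✓)  11010(✓)  11011(✓)  11101(✓)  11111(✓)
size-2^1 implicants → -0101  -1010  0-110  01-10  1-011(✓)  1-101(✓)  1-111(✓)  10-01(✓)  10-11(✓)  100-1(✓)  101-1(✓)  11-11(✓)  1101-  111-1(✓)
size-2^2 implicants → 1--11  1-1-1  10--1
Unchecked terms (primes): -0101, -1010, 0-110, 01-10, 1--11, 1-1-1, 10--1, 1101-
Minterm coverage:
  m5 ⊆ -0101 [E]
  m6 ⊆ 0-110 [E]
  m14 ⊆ 0-110,01-10
  m17 ⊆ 10--1 [E]
  m19 ⊆ 1--11,10--1
  m21 ⊆ -0101,1-1-1,10--1
  m23 ⊆ 1--11,1-1-1,10--1
  m26 ⊆ -1010,1101-
  m27 ⊆ 1--11,1101-
  m29 ⊆ 1-1-1 [E]
  m31 ⊆ 1--11,1-1-1
E = {-0101, 0-110, 1-1-1, 10--1}

4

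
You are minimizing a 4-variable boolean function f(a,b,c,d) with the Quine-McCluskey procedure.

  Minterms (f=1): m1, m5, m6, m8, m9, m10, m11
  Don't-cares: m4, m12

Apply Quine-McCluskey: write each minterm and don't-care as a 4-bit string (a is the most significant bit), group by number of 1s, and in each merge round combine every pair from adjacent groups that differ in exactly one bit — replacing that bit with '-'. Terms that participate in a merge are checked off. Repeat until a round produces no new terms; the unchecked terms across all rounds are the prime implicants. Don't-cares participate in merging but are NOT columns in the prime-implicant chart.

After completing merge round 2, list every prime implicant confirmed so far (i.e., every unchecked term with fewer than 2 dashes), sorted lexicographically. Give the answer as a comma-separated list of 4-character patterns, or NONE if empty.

-001, -100, 0-01, 01-0, 010-, 1-00

[col 0] 0001*, 0100*, 0101*, 0110*, 1000*, 1001*, 1010*, 1011*, 1100*
[col 1] -001, -100, 0-01, 01-0, 010-, 1-00, 10-0*, 10-1*, 100-*, 101-*
[col 2] 10--
Prime implicants: -001, -100, 0-01, 01-0, 010-, 1-00, 10--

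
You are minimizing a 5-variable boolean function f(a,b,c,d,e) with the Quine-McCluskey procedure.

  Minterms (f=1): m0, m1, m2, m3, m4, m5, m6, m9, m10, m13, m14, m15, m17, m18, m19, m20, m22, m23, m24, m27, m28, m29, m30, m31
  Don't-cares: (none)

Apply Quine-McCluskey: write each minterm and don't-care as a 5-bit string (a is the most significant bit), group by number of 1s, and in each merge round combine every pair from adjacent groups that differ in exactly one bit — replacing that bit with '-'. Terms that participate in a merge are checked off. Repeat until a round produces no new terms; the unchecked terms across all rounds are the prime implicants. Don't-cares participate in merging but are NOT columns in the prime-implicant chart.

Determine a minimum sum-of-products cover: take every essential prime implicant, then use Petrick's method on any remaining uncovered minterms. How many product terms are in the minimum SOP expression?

size-2^0 implicants → 00000(✓)  00001(✓)  00010(✓)  00011(✓)  00100(✓)  00101(✓)  00110(✓)  01001(✓)  01010(✓)  01101(✓)  01110(✓)  01111(✓)  10001(✓)  10010(✓)  10011(✓)  10100(✓)  10110(✓)  10111(✓)  11000(✓)  11011(✓)  11100(✓)  11101(✓)  11110(✓)  11111(✓)
size-2^1 implicants → -0001(✓)  -0010(✓)  -0011(✓)  -0100(✓)  -0110(✓)  -1101(✓)  -1110(✓)  -1111(✓)  0-001(✓)  0-010(✓)  0-101(✓)  0-110(✓)  00-00(✓)  00-01(✓)  00-10(✓)  000-0(✓)  000-1(✓)  0000-(✓)  0001-(✓)  001-0(✓)  0010-(✓)  01-01(✓)  01-10(✓)  011-1(✓)  0111-(✓)  1-011(✓)  1-100(✓)  1-110(✓)  1-111(✓)  10-10(✓)  10-11(✓)  100-1(✓)  1001-(✓)  101-0(✓)  1011-(✓)  11-00  11-11(✓)  111-0(✓)  111-1(✓)  1110-(✓)  1111-(✓)
size-2^2 implicants → --110  -0-10  -00-1  -001-  -01-0  -11-1  -111-  0--01  0--10  00--0  00-0-  000--  1--11  1-1-0  1-11-  10-1-  111--
Unchecked terms (primes): --110, -0-10, -00-1, -001-, -01-0, -11-1, -111-, 0--01, 0--10, 00--0, 00-0-, 000--, 1--11, 1-1-0, 1-11-, 10-1-, 11-00, 111--
Minterm coverage:
  m0 ⊆ 00--0,00-0-,000--
  m1 ⊆ -00-1,0--01,00-0-,000--
  m2 ⊆ -0-10,-001-,0--10,00--0,000--
  m3 ⊆ -00-1,-001-,000--
  m4 ⊆ -01-0,00--0,00-0-
  m5 ⊆ 0--01,00-0-
  m6 ⊆ --110,-0-10,-01-0,0--10,00--0
  m9 ⊆ 0--01 [E]
  m10 ⊆ 0--10 [E]
  m13 ⊆ -11-1,0--01
  m14 ⊆ --110,-111-,0--10
  m15 ⊆ -11-1,-111-
  m17 ⊆ -00-1 [E]
  m18 ⊆ -0-10,-001-,10-1-
  m19 ⊆ -00-1,-001-,1--11,10-1-
  m20 ⊆ -01-0,1-1-0
  m22 ⊆ --110,-0-10,-01-0,1-1-0,1-11-,10-1-
  m23 ⊆ 1--11,1-11-,10-1-
  m24 ⊆ 11-00 [E]
  m27 ⊆ 1--11 [E]
  m28 ⊆ 1-1-0,11-00,111--
  m29 ⊆ -11-1,111--
  m30 ⊆ --110,-111-,1-1-0,1-11-,111--
  m31 ⊆ -11-1,-111-,1--11,1-11-,111--
E = {-00-1, 0--01, 0--10, 1--11, 11-00}
Petrick residual → -0-10, -11-1, 00--0, 1-1-0
Cover = b'de' + b'c'e + bce + a'd'e + a'de' + a'b'e' + ade + ace' + abd'e'  |cover|=9

9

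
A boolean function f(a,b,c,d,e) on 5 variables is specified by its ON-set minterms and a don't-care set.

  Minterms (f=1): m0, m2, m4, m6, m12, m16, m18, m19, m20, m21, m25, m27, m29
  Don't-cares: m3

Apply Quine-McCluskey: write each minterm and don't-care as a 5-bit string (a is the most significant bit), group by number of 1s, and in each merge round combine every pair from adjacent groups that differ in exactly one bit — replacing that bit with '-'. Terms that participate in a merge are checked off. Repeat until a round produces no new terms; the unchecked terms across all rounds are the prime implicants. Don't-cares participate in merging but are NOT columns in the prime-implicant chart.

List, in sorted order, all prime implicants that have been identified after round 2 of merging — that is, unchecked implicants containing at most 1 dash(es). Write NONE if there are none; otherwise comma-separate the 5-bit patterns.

[col 0] 00000*, 00010*, 00011*, 00100*, 00110*, 01100*, 10000*, 10010*, 10011*, 10100*, 10101*, 11001*, 11011*, 11101*
[col 1] -0000*, -0010*, -0011*, -0100*, 0-100, 00-00*, 00-10*, 000-0*, 0001-*, 001-0*, 1-011, 1-101, 10-00*, 100-0*, 1001-*, 1010-, 11-01, 110-1
[col 2] -0-00, -00-0, -001-, 00--0
Prime implicants: -0-00, -00-0, -001-, 0-100, 00--0, 1-011, 1-101, 1010-, 11-01, 110-1

0-100, 1-011, 1-101, 1010-, 11-01, 110-1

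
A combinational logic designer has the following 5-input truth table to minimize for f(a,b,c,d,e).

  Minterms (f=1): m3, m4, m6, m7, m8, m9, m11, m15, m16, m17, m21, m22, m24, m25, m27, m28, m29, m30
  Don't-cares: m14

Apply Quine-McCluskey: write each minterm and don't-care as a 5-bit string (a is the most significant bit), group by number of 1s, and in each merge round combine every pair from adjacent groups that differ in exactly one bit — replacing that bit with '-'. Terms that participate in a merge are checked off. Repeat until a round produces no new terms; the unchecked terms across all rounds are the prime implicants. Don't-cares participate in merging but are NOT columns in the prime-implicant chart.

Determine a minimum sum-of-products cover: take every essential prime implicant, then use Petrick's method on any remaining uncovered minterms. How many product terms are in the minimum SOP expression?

8

[col 0] 00011*, 00100*, 00110*, 00111*, 01000*, 01001*, 01011*, 01110*, 01111*, 10000*, 10001*, 10101*, 10110*, 11000*, 11001*, 11011*, 11100*, 11101*, 11110*
[col 1] -0110*, -1000*, -1001*, -1011*, -1110*, 0-011*, 0-110*, 0-111*, 00-11*, 001-0, 0011-*, 01-11*, 010-1*, 0100-*, 0111-*, 1-000*, 1-001*, 1-101*, 1-110*, 10-01*, 1000-*, 11-00*, 11-01*, 110-1*, 1100-*, 111-0, 1110-*
[col 2] --110, -10-1, -100-, 0--11, 0-11-, 1--01, 1-00-, 11-0-
Prime implicants: --110, -10-1, -100-, 0--11, 0-11-, 001-0, 1--01, 1-00-, 11-0-, 111-0
PI chart (minterm → PIs covering it):
  3 | 0--11  (sole → essential)
  4 | 001-0  (sole → essential)
  6 | --110,0-11-,001-0
  7 | 0--11,0-11-
  8 | -100-  (sole → essential)
  9 | -10-1,-100-
  11 | -10-1,0--11
  15 | 0--11,0-11-
  16 | 1-00-  (sole → essential)
  17 | 1--01,1-00-
  21 | 1--01  (sole → essential)
  22 | --110  (sole → essential)
  24 | -100-,1-00-,11-0-
  25 | -10-1,-100-,1--01,1-00-,11-0-
  27 | -10-1  (sole → essential)
  28 | 11-0-,111-0
  29 | 1--01,11-0-
  30 | --110,111-0
Essential prime implicants: --110, -10-1, -100-, 0--11, 001-0, 1--01, 1-00-
Petrick residual → 11-0-
Minimum SOP uses 8 PIs: cde' + bc'e + bc'd' + a'de + a'b'ce' + ad'e + ac'd' + abd'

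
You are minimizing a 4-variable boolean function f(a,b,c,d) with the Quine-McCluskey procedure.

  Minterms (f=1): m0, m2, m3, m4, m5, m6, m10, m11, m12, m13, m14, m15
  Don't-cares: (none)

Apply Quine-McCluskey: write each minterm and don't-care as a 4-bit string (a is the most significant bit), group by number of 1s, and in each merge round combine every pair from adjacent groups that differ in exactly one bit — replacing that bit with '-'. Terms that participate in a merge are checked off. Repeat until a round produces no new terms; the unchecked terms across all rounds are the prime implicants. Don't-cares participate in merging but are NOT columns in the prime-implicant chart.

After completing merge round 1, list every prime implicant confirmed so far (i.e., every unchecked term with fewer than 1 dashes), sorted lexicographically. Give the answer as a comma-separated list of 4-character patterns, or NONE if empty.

size-2^0 implicants → 0000(✓)  0010(✓)  0011(✓)  0100(✓)  0101(✓)  0110(✓)  1010(✓)  1011(✓)  1100(✓)  1101(✓)  1110(✓)  1111(✓)
size-2^1 implicants → -010(✓)  -011(✓)  -100(✓)  -101(✓)  -110(✓)  0-00(✓)  0-10(✓)  00-0(✓)  001-(✓)  01-0(✓)  010-(✓)  1-10(✓)  1-11(✓)  101-(✓)  11-0(✓)  11-1(✓)  110-(✓)  111-(✓)
size-2^2 implicants → --10  -01-  -1-0  -10-  0--0  1-1-  11--
Unchecked terms (primes): --10, -01-, -1-0, -10-, 0--0, 1-1-, 11--

NONE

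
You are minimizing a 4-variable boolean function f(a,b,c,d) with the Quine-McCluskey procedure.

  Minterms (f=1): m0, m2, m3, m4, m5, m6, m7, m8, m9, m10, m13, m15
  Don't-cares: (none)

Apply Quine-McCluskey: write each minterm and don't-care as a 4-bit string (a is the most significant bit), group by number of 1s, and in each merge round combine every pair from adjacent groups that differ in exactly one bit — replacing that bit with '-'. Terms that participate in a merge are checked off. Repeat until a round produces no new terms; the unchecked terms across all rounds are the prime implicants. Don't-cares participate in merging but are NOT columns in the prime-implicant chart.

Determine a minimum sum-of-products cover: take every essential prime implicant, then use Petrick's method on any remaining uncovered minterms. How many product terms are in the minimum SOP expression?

5

[col 0] 0000*, 0010*, 0011*, 0100*, 0101*, 0110*, 0111*, 1000*, 1001*, 1010*, 1101*, 1111*
[col 1] -000*, -010*, -101*, -111*, 0-00*, 0-10*, 0-11*, 00-0*, 001-*, 01-0*, 01-1*, 010-*, 011-*, 1-01, 10-0*, 100-, 11-1*
[col 2] -0-0, -1-1, 0--0, 0-1-, 01--
Prime implicants: -0-0, -1-1, 0--0, 0-1-, 01--, 1-01, 100-
PI chart (minterm → PIs covering it):
  0 | -0-0,0--0
  2 | -0-0,0--0,0-1-
  3 | 0-1-  (sole → essential)
  4 | 0--0,01--
  5 | -1-1,01--
  6 | 0--0,0-1-,01--
  7 | -1-1,0-1-,01--
  8 | -0-0,100-
  9 | 1-01,100-
  10 | -0-0  (sole → essential)
  13 | -1-1,1-01
  15 | -1-1  (sole → essential)
Essential prime implicants: -0-0, -1-1, 0-1-
Petrick residual → 0--0, 1-01
Minimum SOP uses 5 PIs: b'd' + bd + a'd' + a'c + ac'd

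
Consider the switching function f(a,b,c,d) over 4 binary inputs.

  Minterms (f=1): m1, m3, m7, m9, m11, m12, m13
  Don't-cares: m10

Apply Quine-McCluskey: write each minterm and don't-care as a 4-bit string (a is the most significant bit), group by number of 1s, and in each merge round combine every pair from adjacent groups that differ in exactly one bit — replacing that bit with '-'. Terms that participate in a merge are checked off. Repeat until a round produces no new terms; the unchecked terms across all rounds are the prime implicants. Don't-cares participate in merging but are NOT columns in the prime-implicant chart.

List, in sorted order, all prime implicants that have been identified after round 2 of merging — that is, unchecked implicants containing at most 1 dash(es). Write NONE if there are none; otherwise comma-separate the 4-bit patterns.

0-11, 1-01, 101-, 110-

size-2^0 implicants → 0001(✓)  0011(✓)  0111(✓)  1001(✓)  1010(✓)  1011(✓)  1100(✓)  1101(✓)
size-2^1 implicants → -001(✓)  -011(✓)  0-11  00-1(✓)  1-01  10-1(✓)  101-  110-
size-2^2 implicants → -0-1
Unchecked terms (primes): -0-1, 0-11, 1-01, 101-, 110-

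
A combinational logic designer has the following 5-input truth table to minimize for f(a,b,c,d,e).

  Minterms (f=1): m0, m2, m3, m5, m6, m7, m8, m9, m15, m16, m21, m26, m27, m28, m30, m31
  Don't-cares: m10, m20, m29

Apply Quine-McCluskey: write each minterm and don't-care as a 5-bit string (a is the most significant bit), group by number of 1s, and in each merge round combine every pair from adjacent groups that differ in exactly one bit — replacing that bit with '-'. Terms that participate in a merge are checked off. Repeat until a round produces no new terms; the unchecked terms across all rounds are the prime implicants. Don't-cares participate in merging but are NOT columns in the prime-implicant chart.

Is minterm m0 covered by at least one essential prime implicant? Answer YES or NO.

NO

size-2^0 implicants → 00000(✓)  00010(✓)  00011(✓)  00101(✓)  00110(✓)  00111(✓)  01000(✓)  01001(✓)  01010(✓)  01111(✓)  10000(✓)  10100(✓)  10101(✓)  11010(✓)  11011(✓)  11100(✓)  11101(✓)  11110(✓)  11111(✓)
size-2^1 implicants → -0000  -0101  -1010  -1111  0-000(✓)  0-010(✓)  0-111  00-10(✓)  00-11(✓)  000-0(✓)  0001-(✓)  001-1  0011-(✓)  010-0(✓)  0100-  1-100(✓)  1-101(✓)  10-00  1010-(✓)  11-10(✓)  11-11(✓)  1101-(✓)  111-0(✓)  111-1(✓)  1110-(✓)  1111-(✓)
size-2^2 implicants → 0-0-0  00-1-  1-10-  11-1-  111--
Unchecked terms (primes): -0000, -0101, -1010, -1111, 0-0-0, 0-111, 00-1-, 001-1, 0100-, 1-10-, 10-00, 11-1-, 111--
Minterm coverage:
  m0 ⊆ -0000,0-0-0
  m2 ⊆ 0-0-0,00-1-
  m3 ⊆ 00-1- [E]
  m5 ⊆ -0101,001-1
  m6 ⊆ 00-1- [E]
  m7 ⊆ 0-111,00-1-,001-1
  m8 ⊆ 0-0-0,0100-
  m9 ⊆ 0100- [E]
  m15 ⊆ -1111,0-111
  m16 ⊆ -0000,10-00
  m21 ⊆ -0101,1-10-
  m26 ⊆ -1010,11-1-
  m27 ⊆ 11-1- [E]
  m28 ⊆ 1-10-,111--
  m30 ⊆ 11-1-,111--
  m31 ⊆ -1111,11-1-,111--
E = {00-1-, 0100-, 11-1-}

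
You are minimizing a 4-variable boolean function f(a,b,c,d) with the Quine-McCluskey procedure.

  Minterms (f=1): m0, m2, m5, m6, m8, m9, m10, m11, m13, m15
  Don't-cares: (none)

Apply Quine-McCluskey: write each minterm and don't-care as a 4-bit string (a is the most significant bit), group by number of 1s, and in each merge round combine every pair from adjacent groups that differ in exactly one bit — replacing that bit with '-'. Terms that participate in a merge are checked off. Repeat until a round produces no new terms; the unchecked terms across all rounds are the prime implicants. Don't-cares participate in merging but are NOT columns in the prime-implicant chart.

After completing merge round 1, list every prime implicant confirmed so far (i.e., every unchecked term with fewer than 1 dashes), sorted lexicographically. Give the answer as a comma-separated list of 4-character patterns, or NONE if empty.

NONE

Round 0: 0000✓ 0010✓ 0101✓ 0110✓ 1000✓ 1001✓ 1010✓ 1011✓ 1101✓ 1111✓
Round 1: -000✓ -010✓ -101 0-10 00-0✓ 1-01✓ 1-11✓ 10-0✓ 10-1✓ 100-✓ 101-✓ 11-1✓
Round 2: -0-0 1--1 10--
PIs = {-0-0, -101, 0-10, 1--1, 10--}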